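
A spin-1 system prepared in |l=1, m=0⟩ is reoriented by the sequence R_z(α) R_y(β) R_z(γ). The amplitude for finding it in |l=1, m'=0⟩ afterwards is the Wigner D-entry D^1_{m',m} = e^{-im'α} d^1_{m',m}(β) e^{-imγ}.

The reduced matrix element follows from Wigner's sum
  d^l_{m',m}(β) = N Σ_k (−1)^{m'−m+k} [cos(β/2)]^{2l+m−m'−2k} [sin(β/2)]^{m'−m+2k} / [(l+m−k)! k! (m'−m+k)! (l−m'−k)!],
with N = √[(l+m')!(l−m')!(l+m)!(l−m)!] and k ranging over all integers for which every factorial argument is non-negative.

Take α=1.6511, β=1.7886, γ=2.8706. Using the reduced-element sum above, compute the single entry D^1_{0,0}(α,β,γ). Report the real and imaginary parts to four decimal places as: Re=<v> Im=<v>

First d^1_{0,0}(β=1.7886), then the phase factors e^{-i(0)α} and e^{-i(0)γ}:
With c≡cos(β/2)=0.626065 and s≡sin(β/2)=0.779771, N=[1·1·1·1]^{1/2}=1.000000
k∈{0,1} keeps every argument non-negative
  k=0: (−1)^0·1.0000/(1)·0.6261^2·0.7798^0 = +0.391957
  k=1: (−1)^1·1.0000/(1)·0.6261^0·0.7798^2 = -0.608043
d^1_{0,0}(1.7886) = +0.391957 -0.608043 = -0.216086
Attach z-rotation phases: D = e^{-i(0)(1.6511)}·(-0.216086)·e^{-i(0)(2.8706)} = -0.216086+0.000000i

Re=-0.2161 Im=0.0000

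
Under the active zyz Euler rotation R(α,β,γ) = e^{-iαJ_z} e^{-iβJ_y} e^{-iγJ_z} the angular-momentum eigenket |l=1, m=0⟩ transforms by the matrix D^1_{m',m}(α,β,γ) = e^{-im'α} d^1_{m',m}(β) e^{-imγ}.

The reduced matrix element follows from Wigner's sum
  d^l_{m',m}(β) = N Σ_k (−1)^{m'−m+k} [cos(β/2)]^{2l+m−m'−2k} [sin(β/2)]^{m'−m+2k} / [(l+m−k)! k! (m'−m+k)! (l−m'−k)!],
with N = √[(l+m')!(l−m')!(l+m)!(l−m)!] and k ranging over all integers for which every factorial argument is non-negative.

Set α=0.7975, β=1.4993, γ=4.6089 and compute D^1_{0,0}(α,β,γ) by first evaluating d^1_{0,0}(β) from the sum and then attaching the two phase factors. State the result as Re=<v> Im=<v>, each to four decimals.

Re=0.0714 Im=0.0000

D^1_{0,0}(0.7975,1.4993,4.6089) = e^{-i·0·0.7975}·d^1_{0,0}(1.4993)·e^{-i·0·4.6089}. Compute d first:
Half-angle: c=0.731927, s=0.681383. N=√(1·1·1·1)=1.000000
k∈{0,1} keeps every argument non-negative
  k=0: (−1)^0·1.0000/(1)·0.7319^2·0.6814^0 = +0.535718
  k=1: (−1)^1·1.0000/(1)·0.7319^0·0.6814^2 = -0.464282
d^1_{0,0}(1.4993) = +0.535718 -0.464282 = +0.071435
Attach z-rotation phases: D = e^{-i(0)(0.7975)}·(+0.071435)·e^{-i(0)(4.6089)} = +0.071435+0.000000i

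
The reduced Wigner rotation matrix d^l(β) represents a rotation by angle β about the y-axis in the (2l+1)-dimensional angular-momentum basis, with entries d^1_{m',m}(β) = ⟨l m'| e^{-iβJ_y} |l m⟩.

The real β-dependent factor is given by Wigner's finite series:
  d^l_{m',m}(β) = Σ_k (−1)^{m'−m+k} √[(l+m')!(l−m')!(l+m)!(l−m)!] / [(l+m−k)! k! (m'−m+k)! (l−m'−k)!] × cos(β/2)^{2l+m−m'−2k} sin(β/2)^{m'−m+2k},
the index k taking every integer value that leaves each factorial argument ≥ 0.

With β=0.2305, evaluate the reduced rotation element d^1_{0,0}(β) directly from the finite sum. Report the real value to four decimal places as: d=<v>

d^1_{0,0}(β=0.2305) via Wigner's sum:
With c≡cos(β/2)=0.993366 and s≡sin(β/2)=0.114995, N=[1·1·1·1]^{1/2}=1.000000
k∈{0,1} keeps every argument non-negative
  k=0: (−1)^0·1.0000/(1)·0.9934^2·0.1150^0 = +0.986776
  k=1: (−1)^1·1.0000/(1)·0.9934^0·0.1150^2 = -0.013224
d^1_{0,0}(0.2305) = +0.986776 -0.013224 = +0.973552

d=0.9736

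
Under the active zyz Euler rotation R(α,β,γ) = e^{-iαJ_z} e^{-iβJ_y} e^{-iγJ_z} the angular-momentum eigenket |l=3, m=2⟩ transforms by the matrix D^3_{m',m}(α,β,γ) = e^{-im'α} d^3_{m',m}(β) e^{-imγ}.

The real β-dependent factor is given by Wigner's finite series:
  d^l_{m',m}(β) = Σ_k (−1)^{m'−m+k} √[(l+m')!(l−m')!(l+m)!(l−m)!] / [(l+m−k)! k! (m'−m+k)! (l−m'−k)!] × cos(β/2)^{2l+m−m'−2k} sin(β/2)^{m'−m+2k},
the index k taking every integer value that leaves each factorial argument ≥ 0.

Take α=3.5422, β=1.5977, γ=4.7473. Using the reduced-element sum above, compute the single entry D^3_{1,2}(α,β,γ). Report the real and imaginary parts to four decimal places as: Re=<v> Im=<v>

Re=-0.3704 Im=0.1884

First d^3_{1,2}(β=1.5977), then the phase factors e^{-i(1)α} and e^{-i(2)γ}:
c=cos(1.5977/2)=0.697531, s=sin(1.5977/2)=0.716554; N=√[24·2·120·1]=75.894664
The bounds max(0,m−m')=1 and min(l+m,l−m')=2 give 2 terms
  k=1: (−1)^0·75.8947/(24)·0.6975^5·0.7166^1 = +0.374169
  k=2: (−1)^1·75.8947/(12)·0.6975^3·0.7166^3 = -0.789711
d^3_{1,2}(1.5977) = +0.374169 -0.789711 = -0.415543
Attach z-rotation phases: D = e^{-i(1)(3.5422)}·(-0.415543)·e^{-i(2)(4.7473)} = -0.370404+0.188353i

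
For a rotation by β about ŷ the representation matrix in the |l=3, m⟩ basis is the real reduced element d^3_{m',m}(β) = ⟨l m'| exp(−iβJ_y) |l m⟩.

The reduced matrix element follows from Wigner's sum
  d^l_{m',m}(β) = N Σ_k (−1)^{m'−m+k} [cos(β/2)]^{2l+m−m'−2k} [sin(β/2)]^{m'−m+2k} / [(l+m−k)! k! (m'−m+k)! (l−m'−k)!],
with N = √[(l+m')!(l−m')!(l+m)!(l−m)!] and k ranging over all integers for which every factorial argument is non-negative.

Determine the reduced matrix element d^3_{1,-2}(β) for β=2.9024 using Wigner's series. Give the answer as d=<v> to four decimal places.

d^3_{1,-2}(β=2.9024) via Wigner's sum:
Half-angle: c=0.119311, s=0.992857. N=√(24·2·1·120)=75.894664
The bounds max(0,m−m')=0 and min(l+m,l−m')=1 give 2 terms
  k=0: (−1)^3·75.8947/(12)·0.1193^3·0.9929^3 = -0.010513
  k=1: (−1)^4·75.8947/(24)·0.1193^1·0.9929^5 = +0.364012
d^3_{1,-2}(2.9024) = -0.010513 +0.364012 = +0.353498

d=0.3535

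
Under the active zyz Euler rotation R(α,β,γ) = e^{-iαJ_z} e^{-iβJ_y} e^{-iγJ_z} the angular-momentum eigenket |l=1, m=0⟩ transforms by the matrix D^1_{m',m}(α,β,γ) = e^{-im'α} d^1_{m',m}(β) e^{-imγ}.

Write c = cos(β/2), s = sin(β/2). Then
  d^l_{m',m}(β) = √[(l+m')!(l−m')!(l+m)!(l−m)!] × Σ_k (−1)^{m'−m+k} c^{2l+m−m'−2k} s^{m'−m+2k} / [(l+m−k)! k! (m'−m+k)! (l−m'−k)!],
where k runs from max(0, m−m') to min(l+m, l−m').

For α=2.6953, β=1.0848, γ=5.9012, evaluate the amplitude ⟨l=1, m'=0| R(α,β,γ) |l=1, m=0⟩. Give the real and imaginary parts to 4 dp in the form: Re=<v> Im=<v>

Re=0.4671 Im=0.0000

First d^1_{0,0}(β=1.0848), then the phase factors e^{-i(0)α} and e^{-i(0)γ}:
c=cos(1.0848/2)=0.856472, s=sin(1.0848/2)=0.516193; N=√[1·1·1·1]=1.000000
The bounds max(0,m−m')=0 and min(l+m,l−m')=1 give 2 terms
  k=0: (−1)^0·1.0000/(1)·0.8565^2·0.5162^0 = +0.733545
  k=1: (−1)^1·1.0000/(1)·0.8565^0·0.5162^2 = -0.266455
d^1_{0,0}(1.0848) = +0.733545 -0.266455 = +0.467090
Attach z-rotation phases: D = e^{-i(0)(2.6953)}·(+0.467090)·e^{-i(0)(5.9012)} = +0.467090+0.000000i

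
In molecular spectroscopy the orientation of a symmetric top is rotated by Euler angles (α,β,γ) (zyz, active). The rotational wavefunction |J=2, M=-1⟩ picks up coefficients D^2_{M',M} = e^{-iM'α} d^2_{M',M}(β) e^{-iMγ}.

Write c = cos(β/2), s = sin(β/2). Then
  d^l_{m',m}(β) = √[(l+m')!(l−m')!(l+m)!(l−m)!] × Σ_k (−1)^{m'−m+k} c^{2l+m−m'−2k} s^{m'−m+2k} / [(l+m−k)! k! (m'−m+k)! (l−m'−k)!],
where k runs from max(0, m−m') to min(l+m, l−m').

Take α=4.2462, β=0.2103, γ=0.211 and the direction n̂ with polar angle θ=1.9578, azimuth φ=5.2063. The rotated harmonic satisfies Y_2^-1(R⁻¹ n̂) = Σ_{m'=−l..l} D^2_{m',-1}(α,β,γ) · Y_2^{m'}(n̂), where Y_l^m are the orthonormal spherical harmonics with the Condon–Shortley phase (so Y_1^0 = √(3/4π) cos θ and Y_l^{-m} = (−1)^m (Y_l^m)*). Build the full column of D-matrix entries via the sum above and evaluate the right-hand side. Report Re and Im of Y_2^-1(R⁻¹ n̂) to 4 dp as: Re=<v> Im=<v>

Need the full column D^2_{m',-1} for m'=−2..2 at α=4.2462, β=0.2103, γ=0.211.
cos(β/2)=0.994477, sin(β/2)=0.104956
d^2_{-2,-1}: single k=1 term ⇒ +0.206454;  D = -0.155025+0.136346i
d^2_{-1,-1}: k∈[0..1] ⇒ +0.978090 -0.032683 = +0.945406;  D = -0.238647-0.914790i
d^2_{0,-1}: k∈[0..1] ⇒ -0.252853 +0.002816 = -0.250037;  D = -0.244491-0.052367i
d^2_{1,-1}: k∈[0..1] ⇒ +0.032683 -0.000121 = +0.032562;  D = -0.020404+0.025377i
d^2_{2,-1}: single k=0 term ⇒ -0.002300;  D = +0.000953+0.002093i
Y_2^{m'}(θ=1.9578,φ=5.2063) and Σ D·Y over m':
  (-0.1550+0.1363i)·(-0.1824+0.2765i)  (-0.2386-0.9148i)·(-0.1280-0.2377i)  (-0.2445-0.0524i)·(-0.1806+0.0000i)  (-0.0204+0.0254i)·(+0.1280-0.2377i)  (+0.0010+0.0021i)·(-0.1824-0.2765i)
Y_2^-1(R⁻¹ n̂) = -0.148383+0.123010i

Re=-0.1484 Im=0.1230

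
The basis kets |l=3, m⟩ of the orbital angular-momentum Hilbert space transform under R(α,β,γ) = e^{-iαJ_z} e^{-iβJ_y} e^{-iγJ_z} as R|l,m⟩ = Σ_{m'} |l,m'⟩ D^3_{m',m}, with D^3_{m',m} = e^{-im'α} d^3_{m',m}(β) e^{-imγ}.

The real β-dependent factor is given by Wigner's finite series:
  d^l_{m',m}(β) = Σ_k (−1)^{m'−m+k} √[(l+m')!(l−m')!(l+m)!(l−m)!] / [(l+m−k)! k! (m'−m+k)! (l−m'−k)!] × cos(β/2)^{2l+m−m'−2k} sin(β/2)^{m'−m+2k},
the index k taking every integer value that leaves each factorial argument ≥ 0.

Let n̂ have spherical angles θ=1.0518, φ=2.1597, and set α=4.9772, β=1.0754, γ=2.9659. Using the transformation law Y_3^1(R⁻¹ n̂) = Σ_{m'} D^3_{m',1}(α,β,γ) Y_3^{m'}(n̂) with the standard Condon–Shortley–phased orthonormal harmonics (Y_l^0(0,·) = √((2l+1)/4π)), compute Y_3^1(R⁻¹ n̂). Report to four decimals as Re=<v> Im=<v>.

Need the full column D^3_{m',1} for m'=−3..3 at α=4.9772, β=1.0754, γ=2.9659.
cos(β/2)=0.858889, sin(β/2)=0.512162
d^3_{-3,1}: single k=4 term ⇒ +0.196584;  D = +0.162174-0.111109i
d^3_{-2,1}: k∈[3..4] ⇒ +0.538348 -0.095714 = +0.442634;  D = +0.337025+0.286948i
d^3_{-1,1}: k∈[2..4] ⇒ +0.856473 -0.406063 +0.018049 = +0.468459;  D = -0.199749+0.423739i
d^3_{0,1}: k∈[1..3] ⇒ +0.829245 -0.884595 +0.104849 = +0.049499;  D = -0.048737-0.008652i
d^3_{1,1}: k∈[0..2] ⇒ +0.401441 -1.141964 +0.304547 = -0.435976;  D = +0.038802+0.434246i
d^3_{2,1}: k∈[0..1] ⇒ -0.756994 +0.538348 = -0.218646;  D = -0.205094+0.075780i
d^3_{3,1}: single k=0 term ⇒ +0.552851;  D = +0.320659+0.450358i
Y_3^{m'}(θ=1.0518,φ=2.1597) and Σ D·Y over m':
  (+0.1622-0.1111i)·(+0.2679-0.0532i)  (+0.3370+0.2869i)·(-0.1464+0.3531i)  (-0.1997+0.4237i)·(-0.0359-0.0537i)  (-0.0487-0.0087i)·(-0.3276+0.0000i)  (+0.0388+0.4342i)·(+0.0359-0.0537i)  (-0.2051+0.0758i)·(-0.1464-0.3531i)  (+0.3207+0.4504i)·(-0.2679-0.0532i)
Y_3^1(R⁻¹ n̂) = -0.047693-0.025939i

Re=-0.0477 Im=-0.0259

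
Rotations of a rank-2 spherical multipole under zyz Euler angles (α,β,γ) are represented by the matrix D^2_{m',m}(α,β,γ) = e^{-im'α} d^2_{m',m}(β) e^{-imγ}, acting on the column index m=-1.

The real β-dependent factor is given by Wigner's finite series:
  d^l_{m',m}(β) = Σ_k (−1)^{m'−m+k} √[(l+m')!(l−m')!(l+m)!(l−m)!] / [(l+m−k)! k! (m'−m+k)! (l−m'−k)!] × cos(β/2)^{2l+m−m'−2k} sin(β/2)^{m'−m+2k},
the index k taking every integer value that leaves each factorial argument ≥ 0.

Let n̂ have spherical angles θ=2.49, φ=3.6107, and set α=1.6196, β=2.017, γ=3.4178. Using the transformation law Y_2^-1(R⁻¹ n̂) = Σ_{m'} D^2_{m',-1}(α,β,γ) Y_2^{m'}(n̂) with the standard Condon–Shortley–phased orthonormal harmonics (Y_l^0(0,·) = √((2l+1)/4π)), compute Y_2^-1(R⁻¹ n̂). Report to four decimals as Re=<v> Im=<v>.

Need the full column D^2_{m',-1} for m'=−2..2 at α=1.6196, β=2.017, γ=3.4178.
cos(β/2)=0.533130, sin(β/2)=0.846033
d^2_{-2,-1}: single k=1 term ⇒ +0.256400;  D = +0.238693+0.093629i
d^2_{-1,-1}: k∈[0..1] ⇒ +0.080786 -0.610327 = -0.529542;  D = -0.169093+0.501819i
d^2_{0,-1}: k∈[0..1] ⇒ -0.314024 +0.790808 = +0.476784;  D = -0.458712-0.130023i
d^2_{1,-1}: k∈[0..1] ⇒ +0.610327 -0.512330 = +0.097998;  D = -0.022093+0.095475i
d^2_{2,-1}: single k=0 term ⇒ -0.645692;  D = -0.635421-0.114709i
Y_2^{m'}(θ=2.49,φ=3.6107) and Σ D·Y over m':
  (+0.2387+0.0936i)·(+0.0840-0.1146i)  (-0.1691+0.5018i)·(+0.3323-0.1684i)  (-0.4587-0.1300i)·(+0.2828+0.0000i)  (-0.0221+0.0955i)·(-0.3323-0.1684i)  (-0.6354-0.1147i)·(+0.0840+0.1146i)
Y_2^-1(R⁻¹ n̂) = -0.087425+0.028526i

Re=-0.0874 Im=0.0285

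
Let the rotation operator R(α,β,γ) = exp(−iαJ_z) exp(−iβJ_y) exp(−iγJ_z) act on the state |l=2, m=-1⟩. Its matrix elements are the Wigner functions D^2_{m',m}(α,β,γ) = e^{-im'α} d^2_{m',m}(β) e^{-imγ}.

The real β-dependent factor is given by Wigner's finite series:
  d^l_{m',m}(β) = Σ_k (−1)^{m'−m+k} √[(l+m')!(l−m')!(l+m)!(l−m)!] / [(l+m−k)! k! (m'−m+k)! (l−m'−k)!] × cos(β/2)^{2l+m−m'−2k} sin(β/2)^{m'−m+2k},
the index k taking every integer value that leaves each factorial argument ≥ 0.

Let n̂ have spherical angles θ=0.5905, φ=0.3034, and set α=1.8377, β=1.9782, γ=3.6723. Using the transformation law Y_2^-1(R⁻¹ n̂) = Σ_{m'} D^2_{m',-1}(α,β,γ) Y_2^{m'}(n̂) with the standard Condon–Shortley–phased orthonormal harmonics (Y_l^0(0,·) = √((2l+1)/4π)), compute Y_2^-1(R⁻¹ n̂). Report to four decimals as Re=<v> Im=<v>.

Re=-0.2270 Im=0.0215

Need the full column D^2_{m',-1} for m'=−2..2 at α=1.8377, β=1.9782, γ=3.6723.
cos(β/2)=0.549442, sin(β/2)=0.835532
d^2_{-2,-1}: single k=1 term ⇒ +0.277178;  D = +0.134412+0.242407i
d^2_{-1,-1}: k∈[0..1] ⇒ +0.091136 -0.632253 = -0.541118;  D = -0.387272+0.377927i
d^2_{0,-1}: k∈[0..1] ⇒ -0.339472 +0.785030 = +0.445558;  D = -0.384271-0.225516i
d^2_{1,-1}: k∈[0..1] ⇒ +0.632253 -0.487362 = +0.144891;  D = -0.037781+0.139878i
d^2_{2,-1}: single k=0 term ⇒ -0.640975;  D = -0.640972+0.001987i
Y_2^{m'}(θ=0.5905,φ=0.3034) and Σ D·Y over m':
  (+0.1344+0.2424i)·(+0.0984-0.0683i)  (-0.3873+0.3779i)·(+0.3410-0.1067i)  (-0.3843-0.2255i)·(+0.3375+0.0000i)  (-0.0378+0.1399i)·(-0.3410-0.1067i)  (-0.6410+0.0020i)·(+0.0984+0.0683i)
Y_2^-1(R⁻¹ n̂) = -0.226986+0.021533i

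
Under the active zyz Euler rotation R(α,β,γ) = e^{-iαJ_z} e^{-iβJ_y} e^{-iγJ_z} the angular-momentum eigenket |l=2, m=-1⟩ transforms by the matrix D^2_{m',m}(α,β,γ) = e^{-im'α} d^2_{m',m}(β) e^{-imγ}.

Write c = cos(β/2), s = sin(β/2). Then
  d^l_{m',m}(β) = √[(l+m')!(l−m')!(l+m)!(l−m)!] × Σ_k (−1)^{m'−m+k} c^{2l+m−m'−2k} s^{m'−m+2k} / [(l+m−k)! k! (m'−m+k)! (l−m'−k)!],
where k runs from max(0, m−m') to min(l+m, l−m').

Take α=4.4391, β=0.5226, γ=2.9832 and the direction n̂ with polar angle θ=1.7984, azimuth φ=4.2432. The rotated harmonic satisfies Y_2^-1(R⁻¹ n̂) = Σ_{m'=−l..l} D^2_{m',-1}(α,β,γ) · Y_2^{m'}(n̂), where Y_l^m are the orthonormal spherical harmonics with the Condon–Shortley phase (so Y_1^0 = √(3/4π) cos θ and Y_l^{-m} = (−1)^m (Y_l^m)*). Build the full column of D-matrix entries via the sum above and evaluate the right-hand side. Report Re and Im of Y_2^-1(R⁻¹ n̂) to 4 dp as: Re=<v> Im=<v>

Re=-0.2085 Im=-0.0085

Need the full column D^2_{m',-1} for m'=−2..2 at α=4.4391, β=0.5226, γ=2.9832.
cos(β/2)=0.966055, sin(β/2)=0.258337
d^2_{-2,-1}: single k=1 term ⇒ +0.465824;  D = +0.354786-0.301859i
d^2_{-1,-1}: k∈[0..1] ⇒ +0.870978 -0.186852 = +0.684127;  D = +0.286238+0.621367i
d^2_{0,-1}: k∈[0..1] ⇒ -0.570515 +0.040798 = -0.529717;  D = +0.523086-0.083553i
d^2_{1,-1}: k∈[0..1] ⇒ +0.186852 -0.004454 = +0.182398;  D = +0.020911-0.181195i
d^2_{2,-1}: single k=0 term ⇒ -0.033311;  D = -0.030833-0.012609i
Y_2^{m'}(θ=1.7984,φ=4.2432) and Σ D·Y over m':
  (+0.3548-0.3019i)·(-0.2167-0.2957i)  (+0.2862+0.6214i)·(+0.0768-0.1515i)  (+0.5231-0.0836i)·(-0.2672+0.0000i)  (+0.0209-0.1812i)·(-0.0768-0.1515i)  (-0.0308-0.0126i)·(-0.2167+0.2957i)
Y_2^-1(R⁻¹ n̂) = -0.208463-0.008454i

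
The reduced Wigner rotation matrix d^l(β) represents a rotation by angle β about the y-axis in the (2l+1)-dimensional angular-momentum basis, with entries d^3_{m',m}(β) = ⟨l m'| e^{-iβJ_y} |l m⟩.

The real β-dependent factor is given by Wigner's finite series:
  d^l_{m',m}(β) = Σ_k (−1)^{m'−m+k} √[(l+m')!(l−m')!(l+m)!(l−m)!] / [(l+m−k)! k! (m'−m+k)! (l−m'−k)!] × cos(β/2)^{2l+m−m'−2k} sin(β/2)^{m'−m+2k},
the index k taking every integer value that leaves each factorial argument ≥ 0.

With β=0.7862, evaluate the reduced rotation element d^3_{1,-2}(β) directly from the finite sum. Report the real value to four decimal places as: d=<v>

d^3_{1,-2}(β=0.7862) via Wigner's sum:
c=cos(0.7862/2)=0.923726, s=sin(0.7862/2)=0.383054; N=√[24·2·1·120]=75.894664
k∈{0,1} keeps every argument non-negative
  k=0: (−1)^3·75.8947/(12)·0.9237^3·0.3831^3 = -0.280181
  k=1: (−1)^4·75.8947/(24)·0.9237^1·0.3831^5 = +0.024090
d^3_{1,-2}(0.7862) = -0.280181 +0.024090 = -0.256091

d=-0.2561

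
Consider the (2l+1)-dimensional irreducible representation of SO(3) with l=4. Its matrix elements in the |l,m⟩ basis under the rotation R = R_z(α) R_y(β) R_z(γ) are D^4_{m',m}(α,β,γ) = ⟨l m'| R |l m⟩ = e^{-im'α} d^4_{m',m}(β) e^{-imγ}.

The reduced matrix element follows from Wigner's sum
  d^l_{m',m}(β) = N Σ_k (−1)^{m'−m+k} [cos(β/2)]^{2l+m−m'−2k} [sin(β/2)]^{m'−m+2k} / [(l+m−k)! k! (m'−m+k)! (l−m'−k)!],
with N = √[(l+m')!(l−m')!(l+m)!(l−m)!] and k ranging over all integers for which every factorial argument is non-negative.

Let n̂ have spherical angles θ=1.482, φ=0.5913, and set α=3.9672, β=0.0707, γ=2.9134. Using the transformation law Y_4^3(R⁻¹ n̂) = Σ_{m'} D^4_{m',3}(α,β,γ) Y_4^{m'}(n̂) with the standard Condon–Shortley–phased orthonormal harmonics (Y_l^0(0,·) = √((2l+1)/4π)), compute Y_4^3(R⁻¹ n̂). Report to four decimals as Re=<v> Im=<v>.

Need the full column D^4_{m',3} for m'=−4..4 at α=3.9672, β=0.0707, γ=2.9134.
cos(β/2)=0.999375, sin(β/2)=0.035343
d^4_{-4,3}: single k=7 term ⇒ +0.000000;  D = +0.000000+0.000000i
d^4_{-3,3}: k∈[6..7] ⇒ +0.000000 -0.000000 = +0.000000;  D = -0.000000-0.000000i
d^4_{-2,3}: k∈[5..6] ⇒ +0.000001 -0.000000 = +0.000001;  D = +0.000000-0.000000i
d^4_{-1,3}: k∈[4..5] ⇒ +0.000021 -0.000000 = +0.000021;  D = +0.000001+0.000021i
d^4_{0,3}: k∈[3..4] ⇒ +0.000521 -0.000001 = +0.000520;  D = -0.000403-0.000329i
d^4_{1,3}: k∈[2..3] ⇒ +0.009877 -0.000021 = +0.009857;  D = +0.009759-0.001385i
d^4_{2,3}: k∈[1..2] ⇒ +0.131663 -0.000494 = +0.131169;  D = -0.074513+0.107949i
d^4_{3,3}: k∈[0..1] ⇒ +0.995013 -0.008711 = +0.986302;  D = -0.216634-0.962217i
d^4_{4,3}: single k=0 term ⇒ -0.099528;  D = -0.086186-0.049776i
Y_4^{m'}(θ=1.482,φ=0.5913) and Σ D·Y over m':
  (+0.0000+0.0000i)·(-0.3108-0.3052i)  (-0.0000-0.0000i)·(-0.0221-0.1074i)  (+0.0000-0.0000i)·(-0.1187+0.2903i)  (+0.0000+0.0000i)·(-0.1022+0.0686i)  (-0.0004-0.0003i)·(+0.2926+0.0000i)  (+0.0098-0.0014i)·(+0.1022+0.0686i)  (-0.0745+0.1079i)·(-0.1187-0.2903i)  (-0.2166-0.9622i)·(+0.0221-0.1074i)  (-0.0862-0.0498i)·(-0.3108+0.3052i)
Y_4^3(R⁻¹ n̂) = -0.025038+0.000392i

Re=-0.0250 Im=0.0004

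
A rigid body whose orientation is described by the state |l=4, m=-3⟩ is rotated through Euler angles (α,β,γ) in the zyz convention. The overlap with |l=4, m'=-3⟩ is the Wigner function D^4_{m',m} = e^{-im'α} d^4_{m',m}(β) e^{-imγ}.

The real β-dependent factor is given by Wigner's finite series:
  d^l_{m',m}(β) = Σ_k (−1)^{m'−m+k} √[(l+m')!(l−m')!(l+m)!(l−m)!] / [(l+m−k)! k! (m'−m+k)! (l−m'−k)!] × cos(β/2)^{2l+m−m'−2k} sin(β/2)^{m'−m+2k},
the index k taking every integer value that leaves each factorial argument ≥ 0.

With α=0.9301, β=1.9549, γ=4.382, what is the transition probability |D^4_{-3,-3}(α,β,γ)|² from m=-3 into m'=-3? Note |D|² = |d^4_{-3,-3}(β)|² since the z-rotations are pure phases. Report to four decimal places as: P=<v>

P=0.0189

First d^4_{-3,-3}(β=1.9549), then the phase factors e^{-i(-3)α} and e^{-i(-3)γ}:
c=cos(1.9549/2)=0.559139, s=sin(1.9549/2)=0.829074; N=√[1·5040·1·5040]=5040.000000
Admissible k: 0..1 (factorial args all ≥0)
  k=0: (−1)^0·5040.0000/(5040)·0.5591^8·0.8291^0 = +0.009553
  k=1: (−1)^1·5040.0000/(720)·0.5591^6·0.8291^2 = -0.147028
d^4_{-3,-3}(1.9549) = +0.009553 -0.147028 = -0.137475
|D^4_{-3,-3}|² = |d^4_{-3,-3}(β)|² = (-0.137475)² = 0.018899 (the z-rotation phases have unit modulus)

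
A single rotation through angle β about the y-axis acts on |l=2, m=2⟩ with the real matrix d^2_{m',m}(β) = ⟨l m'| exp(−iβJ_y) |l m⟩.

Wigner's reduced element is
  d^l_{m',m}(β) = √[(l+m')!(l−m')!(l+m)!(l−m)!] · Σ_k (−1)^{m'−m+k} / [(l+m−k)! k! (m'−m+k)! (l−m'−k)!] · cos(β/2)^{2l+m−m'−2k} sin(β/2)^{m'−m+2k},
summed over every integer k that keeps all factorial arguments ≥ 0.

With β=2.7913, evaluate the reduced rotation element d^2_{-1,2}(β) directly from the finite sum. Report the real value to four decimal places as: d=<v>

d^2_{-1,2}(β=2.7913) via Wigner's sum:
Half-angle: c=0.174252, s=0.984701. N=√(1·6·24·1)=12.000000
k: max(0,(2)−(-1))=3 … min(2+(2),2−(-1))=3
  k=3: (−1)^0·12.0000/(6)·0.1743^1·0.9847^3 = +0.332753
d^2_{-1,2}(2.7913) = +0.332753

d=0.3328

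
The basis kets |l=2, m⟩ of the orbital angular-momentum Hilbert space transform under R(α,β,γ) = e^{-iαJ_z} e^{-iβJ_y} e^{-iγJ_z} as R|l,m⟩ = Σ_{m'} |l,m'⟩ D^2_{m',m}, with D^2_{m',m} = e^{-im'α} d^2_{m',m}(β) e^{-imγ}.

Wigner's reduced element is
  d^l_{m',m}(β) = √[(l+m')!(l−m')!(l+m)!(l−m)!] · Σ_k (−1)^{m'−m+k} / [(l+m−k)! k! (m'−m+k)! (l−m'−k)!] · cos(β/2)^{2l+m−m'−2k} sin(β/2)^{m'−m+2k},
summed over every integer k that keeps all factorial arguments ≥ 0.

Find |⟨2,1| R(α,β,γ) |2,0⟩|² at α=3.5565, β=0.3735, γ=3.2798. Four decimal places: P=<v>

Split into d^2_{1,0}(β=0.3735) × two z-phases.
Half-angle: c=0.982613, s=0.185666. N=√(6·1·2·2)=4.898979
The bounds max(0,m−m')=0 and min(l+m,l−m')=1 give 2 terms
  k=0: (−1)^1·4.8990/(2)·0.9826^3·0.1857^1 = -0.431476
  k=1: (−1)^2·4.8990/(2)·0.9826^1·0.1857^3 = +0.015405
d^2_{1,0}(0.3735) = -0.431476 +0.015405 = -0.416071
|D^2_{1,0}|² = |d^2_{1,0}(β)|² = (-0.416071)² = 0.173115 (the z-rotation phases have unit modulus)

P=0.1731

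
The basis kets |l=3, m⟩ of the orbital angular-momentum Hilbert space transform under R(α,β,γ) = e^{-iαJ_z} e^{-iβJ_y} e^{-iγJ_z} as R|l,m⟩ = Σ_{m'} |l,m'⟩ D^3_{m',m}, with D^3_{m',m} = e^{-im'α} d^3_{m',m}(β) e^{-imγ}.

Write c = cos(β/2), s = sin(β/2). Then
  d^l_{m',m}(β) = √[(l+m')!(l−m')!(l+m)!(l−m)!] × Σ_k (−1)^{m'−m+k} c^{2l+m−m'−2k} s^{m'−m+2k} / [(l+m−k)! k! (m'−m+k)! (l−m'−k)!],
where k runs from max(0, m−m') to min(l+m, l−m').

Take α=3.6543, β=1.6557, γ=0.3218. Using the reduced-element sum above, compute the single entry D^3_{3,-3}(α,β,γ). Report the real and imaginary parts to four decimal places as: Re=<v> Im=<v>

First d^3_{3,-3}(β=1.6557), then the phase factors e^{-i(3)α} and e^{-i(-3)γ}:
c=cos(1.6557/2)=0.676461, s=sin(1.6557/2)=0.736479; N=√[720·1·1·720]=720.000000
Admissible k: 0..0 (factorial args all ≥0)
  k=0: (−1)^6·720.0000/(720)·0.6765^0·0.7365^6 = +0.159574
d^3_{3,-3}(1.6557) = +0.159574
Attach z-rotation phases: D = e^{-i(3)(3.6543)}·(+0.159574)·e^{-i(-3)(0.3218)} = -0.134110+0.086476i

Re=-0.1341 Im=0.0865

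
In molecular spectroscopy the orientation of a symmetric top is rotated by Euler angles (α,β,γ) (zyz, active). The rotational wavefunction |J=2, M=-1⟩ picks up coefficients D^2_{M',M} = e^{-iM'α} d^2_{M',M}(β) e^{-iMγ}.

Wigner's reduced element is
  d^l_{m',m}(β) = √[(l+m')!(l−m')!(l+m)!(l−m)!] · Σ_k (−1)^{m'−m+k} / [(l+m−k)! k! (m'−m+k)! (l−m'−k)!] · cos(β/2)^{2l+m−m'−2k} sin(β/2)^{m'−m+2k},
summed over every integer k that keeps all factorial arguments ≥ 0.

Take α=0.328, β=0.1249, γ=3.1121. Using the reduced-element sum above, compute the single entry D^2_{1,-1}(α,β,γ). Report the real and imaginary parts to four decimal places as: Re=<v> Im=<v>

First d^2_{1,-1}(β=0.1249), then the phase factors e^{-i(1)α} and e^{-i(-1)γ}:
c=cos(0.1249/2)=0.998051, s=sin(0.1249/2)=0.062409; N=√[6·1·1·6]=6.000000
The bounds max(0,m−m')=0 and min(l+m,l−m')=1 give 2 terms
  k=0: (−1)^2·6.0000/(2)·0.9981^2·0.0624^2 = +0.011639
  k=1: (−1)^3·6.0000/(6)·0.9981^0·0.0624^4 = -0.000015
d^2_{1,-1}(0.1249) = +0.011639 -0.000015 = +0.011624
Attach z-rotation phases: D = e^{-i(1)(0.328)}·(+0.011624)·e^{-i(-1)(3.1121)} = -0.010889+0.004068i

Re=-0.0109 Im=0.0041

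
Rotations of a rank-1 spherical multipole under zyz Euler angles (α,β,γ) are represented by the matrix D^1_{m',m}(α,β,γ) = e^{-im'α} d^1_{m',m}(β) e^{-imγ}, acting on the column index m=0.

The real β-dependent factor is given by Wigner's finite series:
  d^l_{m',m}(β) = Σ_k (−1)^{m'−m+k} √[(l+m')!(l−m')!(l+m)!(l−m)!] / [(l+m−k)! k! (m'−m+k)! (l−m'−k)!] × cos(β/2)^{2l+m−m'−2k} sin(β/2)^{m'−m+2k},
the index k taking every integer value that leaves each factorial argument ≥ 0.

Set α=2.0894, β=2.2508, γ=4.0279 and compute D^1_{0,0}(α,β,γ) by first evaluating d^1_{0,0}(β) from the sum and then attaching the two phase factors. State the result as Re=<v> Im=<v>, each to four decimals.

Re=-0.6288 Im=0.0000

D^1_{0,0}(2.0894,2.2508,4.0279) = e^{-i·0·2.0894}·d^1_{0,0}(2.2508)·e^{-i·0·4.0279}. Compute d first:
c=cos(2.2508/2)=0.430816, s=sin(2.2508/2)=0.902440; N=√[1·1·1·1]=1.000000
Admissible k: 0..1 (factorial args all ≥0)
  k=0: (−1)^0·1.0000/(1)·0.4308^2·0.9024^0 = +0.185602
  k=1: (−1)^1·1.0000/(1)·0.4308^0·0.9024^2 = -0.814398
d^1_{0,0}(2.2508) = +0.185602 -0.814398 = -0.628796
D = (+1.000000+0.000000i)·(-0.628796)·(+1.000000+0.000000i) = -0.628796+0.000000i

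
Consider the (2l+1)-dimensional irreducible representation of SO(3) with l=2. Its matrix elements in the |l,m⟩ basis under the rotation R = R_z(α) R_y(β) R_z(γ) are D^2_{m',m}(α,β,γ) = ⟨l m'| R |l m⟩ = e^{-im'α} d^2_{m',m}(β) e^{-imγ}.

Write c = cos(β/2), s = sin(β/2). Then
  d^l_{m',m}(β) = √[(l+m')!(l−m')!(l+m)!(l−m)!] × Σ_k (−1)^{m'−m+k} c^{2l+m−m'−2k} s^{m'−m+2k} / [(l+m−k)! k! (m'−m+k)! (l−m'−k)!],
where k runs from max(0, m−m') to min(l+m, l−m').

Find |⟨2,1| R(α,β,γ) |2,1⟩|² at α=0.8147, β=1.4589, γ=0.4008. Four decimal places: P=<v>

First d^2_{1,1}(β=1.4589), then the phase factors e^{-i(1)α} and e^{-i(1)γ}:
Half-angle: c=0.745541, s=0.666460. N=√(6·1·6·1)=6.000000
k∈{0,1} keeps every argument non-negative
  k=0: (−1)^0·6.0000/(6)·0.7455^4·0.6665^0 = +0.308949
  k=1: (−1)^1·6.0000/(2)·0.7455^2·0.6665^2 = -0.740649
d^2_{1,1}(1.4589) = +0.308949 -0.740649 = -0.431700
|D^2_{1,1}|² = |d^2_{1,1}(β)|² = (-0.431700)² = 0.186365 (the z-rotation phases have unit modulus)

P=0.1864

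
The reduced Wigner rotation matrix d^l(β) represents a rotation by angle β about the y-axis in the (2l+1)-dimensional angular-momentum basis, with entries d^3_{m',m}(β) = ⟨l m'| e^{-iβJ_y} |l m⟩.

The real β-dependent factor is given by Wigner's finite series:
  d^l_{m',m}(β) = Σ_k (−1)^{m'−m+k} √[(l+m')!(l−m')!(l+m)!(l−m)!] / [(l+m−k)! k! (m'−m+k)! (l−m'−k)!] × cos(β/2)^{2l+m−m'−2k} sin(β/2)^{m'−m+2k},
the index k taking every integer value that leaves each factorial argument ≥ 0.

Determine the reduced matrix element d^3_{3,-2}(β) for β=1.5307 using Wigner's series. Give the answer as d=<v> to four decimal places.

d=-0.2819

d^3_{3,-2}(β=1.5307) via Wigner's sum:
c=cos(1.5307/2)=0.721140, s=sin(1.5307/2)=0.692789; N=√[720·1·1·120]=293.938769
Admissible k: 0..0 (factorial args all ≥0)
  k=0: (−1)^5·293.9388/(120)·0.7211^1·0.6928^5 = -0.281904
d^3_{3,-2}(1.5307) = -0.281904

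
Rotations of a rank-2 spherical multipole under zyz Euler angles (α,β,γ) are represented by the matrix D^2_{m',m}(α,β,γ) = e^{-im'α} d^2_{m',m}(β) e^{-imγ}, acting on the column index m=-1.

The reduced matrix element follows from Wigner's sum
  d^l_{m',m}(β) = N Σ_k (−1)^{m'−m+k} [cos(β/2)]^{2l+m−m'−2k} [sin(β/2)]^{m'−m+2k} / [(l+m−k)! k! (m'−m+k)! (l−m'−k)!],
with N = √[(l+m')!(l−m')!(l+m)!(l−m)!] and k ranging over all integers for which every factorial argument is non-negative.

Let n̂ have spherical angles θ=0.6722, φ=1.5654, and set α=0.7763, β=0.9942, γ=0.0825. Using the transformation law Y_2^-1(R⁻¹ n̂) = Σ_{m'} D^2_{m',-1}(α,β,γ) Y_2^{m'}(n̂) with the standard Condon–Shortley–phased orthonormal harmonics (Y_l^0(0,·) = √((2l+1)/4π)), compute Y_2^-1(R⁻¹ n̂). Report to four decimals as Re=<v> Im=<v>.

Re=-0.2325 Im=-0.2914

Need the full column D^2_{m',-1} for m'=−2..2 at α=0.7763, β=0.9942, γ=0.0825.
cos(β/2)=0.878969, sin(β/2)=0.476879
d^2_{-2,-1}: single k=1 term ⇒ +0.647677;  D = -0.041619+0.646339i
d^2_{-1,-1}: k∈[0..1] ⇒ +0.596890 -0.527089 = +0.069801;  D = +0.045604+0.052844i
d^2_{0,-1}: k∈[0..1] ⇒ -0.793240 +0.233492 = -0.559747;  D = -0.557843-0.046127i
d^2_{1,-1}: k∈[0..1] ⇒ +0.527089 -0.051717 = +0.475372;  D = +0.365477-0.303983i
d^2_{2,-1}: single k=0 term ⇒ -0.190646;  D = -0.019165+0.189680i
Y_2^{m'}(θ=0.6722,φ=1.5654) and Σ D·Y over m':
  (-0.0416+0.6463i)·(-0.1498-0.0016i)  (+0.0456+0.0528i)·(+0.0020-0.3764i)  (-0.5578-0.0461i)·(+0.2639+0.0000i)  (+0.3655-0.3040i)·(-0.0020-0.3764i)  (-0.0192+0.1897i)·(-0.1498+0.0016i)
Y_2^-1(R⁻¹ n̂) = -0.232548-0.291362i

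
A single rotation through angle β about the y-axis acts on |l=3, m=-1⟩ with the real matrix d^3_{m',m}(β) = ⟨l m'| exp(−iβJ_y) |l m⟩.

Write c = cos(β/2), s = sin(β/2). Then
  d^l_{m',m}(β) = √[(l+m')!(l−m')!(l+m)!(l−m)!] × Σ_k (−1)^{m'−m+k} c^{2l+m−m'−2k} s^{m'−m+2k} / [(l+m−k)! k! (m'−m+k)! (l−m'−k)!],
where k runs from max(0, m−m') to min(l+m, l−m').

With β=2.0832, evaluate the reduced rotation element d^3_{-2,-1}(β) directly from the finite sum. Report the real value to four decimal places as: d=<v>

d=-0.4339

d^3_{-2,-1}(β=2.0832) via Wigner's sum:
Half-angle: c=0.504840, s=0.863213. N=√(1·120·2·24)=75.894664
The bounds max(0,m−m')=1 and min(l+m,l−m')=2 give 2 terms
  k=1: (−1)^0·75.8947/(24)·0.5048^5·0.8632^1 = +0.089513
  k=2: (−1)^1·75.8947/(12)·0.5048^3·0.8632^3 = -0.523413
d^3_{-2,-1}(2.0832) = +0.089513 -0.523413 = -0.433900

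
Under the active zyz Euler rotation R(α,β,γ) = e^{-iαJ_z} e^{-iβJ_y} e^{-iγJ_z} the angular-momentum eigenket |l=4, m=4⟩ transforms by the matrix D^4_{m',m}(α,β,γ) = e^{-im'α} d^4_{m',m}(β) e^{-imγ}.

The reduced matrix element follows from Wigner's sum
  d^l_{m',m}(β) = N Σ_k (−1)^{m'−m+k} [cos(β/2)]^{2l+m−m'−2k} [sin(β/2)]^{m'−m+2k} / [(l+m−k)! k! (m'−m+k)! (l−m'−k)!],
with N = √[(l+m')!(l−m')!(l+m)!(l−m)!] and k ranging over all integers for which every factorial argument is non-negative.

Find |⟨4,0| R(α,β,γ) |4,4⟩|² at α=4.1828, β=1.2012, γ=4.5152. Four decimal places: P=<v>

Split into d^4_{0,4}(β=1.2012) × two z-phases.
Half-angle: c=0.824997, s=0.565138. N=√(24·24·40320·1)=4819.161753
k: max(0,(4)−(0))=4 … min(4+(4),4−(0))=4
  k=4: (−1)^0·4819.1618/(576)·0.8250^4·0.5651^4 = +0.395343
d^4_{0,4}(1.2012) = +0.395343
|D^4_{0,4}|² = |d^4_{0,4}(β)|² = (+0.395343)² = 0.156296 (the z-rotation phases have unit modulus)

P=0.1563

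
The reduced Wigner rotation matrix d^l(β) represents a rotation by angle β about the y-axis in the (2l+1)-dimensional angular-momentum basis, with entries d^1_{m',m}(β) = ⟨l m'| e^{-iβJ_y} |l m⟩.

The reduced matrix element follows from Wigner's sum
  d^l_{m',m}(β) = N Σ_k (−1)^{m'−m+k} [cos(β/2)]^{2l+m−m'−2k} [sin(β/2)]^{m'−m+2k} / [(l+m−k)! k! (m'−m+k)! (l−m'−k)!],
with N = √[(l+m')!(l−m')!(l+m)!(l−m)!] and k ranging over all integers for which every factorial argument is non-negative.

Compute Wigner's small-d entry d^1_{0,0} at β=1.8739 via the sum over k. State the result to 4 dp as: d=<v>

d=-0.2985

d^1_{0,0}(β=1.8739) via Wigner's sum:
With c≡cos(β/2)=0.592248 and s≡sin(β/2)=0.805755, N=[1·1·1·1]^{1/2}=1.000000
Admissible k: 0..1 (factorial args all ≥0)
  k=0: (−1)^0·1.0000/(1)·0.5922^2·0.8058^0 = +0.350758
  k=1: (−1)^1·1.0000/(1)·0.5922^0·0.8058^2 = -0.649242
d^1_{0,0}(1.8739) = +0.350758 -0.649242 = -0.298484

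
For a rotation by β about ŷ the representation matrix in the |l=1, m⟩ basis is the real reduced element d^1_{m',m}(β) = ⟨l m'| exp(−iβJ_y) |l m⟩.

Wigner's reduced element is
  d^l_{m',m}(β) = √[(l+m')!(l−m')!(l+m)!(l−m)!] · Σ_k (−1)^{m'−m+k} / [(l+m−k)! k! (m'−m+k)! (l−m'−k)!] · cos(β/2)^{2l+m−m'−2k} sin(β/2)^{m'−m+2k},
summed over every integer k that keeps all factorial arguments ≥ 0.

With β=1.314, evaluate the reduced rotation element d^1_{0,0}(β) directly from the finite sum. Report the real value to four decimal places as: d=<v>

d^1_{0,0}(β=1.314) via Wigner's sum:
With c≡cos(β/2)=0.791828 and s≡sin(β/2)=0.610744, N=[1·1·1·1]^{1/2}=1.000000
k∈{0,1} keeps every argument non-negative
  k=0: (−1)^0·1.0000/(1)·0.7918^2·0.6107^0 = +0.626992
  k=1: (−1)^1·1.0000/(1)·0.7918^0·0.6107^2 = -0.373008
d^1_{0,0}(1.314) = +0.626992 -0.373008 = +0.253983

d=0.2540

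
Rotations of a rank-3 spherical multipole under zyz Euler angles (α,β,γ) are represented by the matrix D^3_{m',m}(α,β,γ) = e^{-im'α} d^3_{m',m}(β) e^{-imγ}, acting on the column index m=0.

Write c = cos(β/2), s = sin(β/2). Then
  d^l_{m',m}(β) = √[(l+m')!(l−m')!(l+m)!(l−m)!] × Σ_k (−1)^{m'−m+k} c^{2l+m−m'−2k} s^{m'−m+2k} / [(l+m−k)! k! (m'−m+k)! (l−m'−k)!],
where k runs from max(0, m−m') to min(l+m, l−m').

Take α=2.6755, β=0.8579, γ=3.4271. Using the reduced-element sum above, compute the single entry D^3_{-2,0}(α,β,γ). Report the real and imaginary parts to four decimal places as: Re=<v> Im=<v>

Split into d^3_{-2,0}(β=0.8579) × two z-phases.
With c≡cos(β/2)=0.909403 and s≡sin(β/2)=0.415916, N=[1·120·6·6]^{1/2}=65.726707
Admissible k: 2..3 (factorial args all ≥0)
  k=2: (−1)^0·65.7267/(12)·0.9094^4·0.4159^2 = +0.648034
  k=3: (−1)^1·65.7267/(12)·0.9094^2·0.4159^4 = -0.135549
d^3_{-2,0}(0.8579) = +0.648034 -0.135549 = +0.512485
D = (+0.596081-0.802924i)·(+0.512485)·(+1.000000+0.000000i) = +0.305482-0.411487i

Re=0.3055 Im=-0.4115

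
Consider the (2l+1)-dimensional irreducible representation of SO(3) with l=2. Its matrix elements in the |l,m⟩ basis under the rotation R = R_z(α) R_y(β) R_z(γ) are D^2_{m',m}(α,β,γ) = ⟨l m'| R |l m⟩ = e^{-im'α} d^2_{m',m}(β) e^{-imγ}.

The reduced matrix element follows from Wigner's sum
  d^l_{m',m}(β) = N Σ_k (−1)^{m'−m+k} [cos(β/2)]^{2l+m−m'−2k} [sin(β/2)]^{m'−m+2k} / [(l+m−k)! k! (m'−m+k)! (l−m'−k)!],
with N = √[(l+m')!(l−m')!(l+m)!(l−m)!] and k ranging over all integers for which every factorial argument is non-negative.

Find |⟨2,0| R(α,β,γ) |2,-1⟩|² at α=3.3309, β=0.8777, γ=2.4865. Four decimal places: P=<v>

D^2_{0,-1}(3.3309,0.8777,2.4865) = e^{-i·0·3.3309}·d^2_{0,-1}(0.8777)·e^{-i·-1·2.4865}. Compute d first:
Half-angle: c=0.905241, s=0.424899. N=√(2·2·1·6)=4.898979
Admissible k: 0..1 (factorial args all ≥0)
  k=0: (−1)^1·4.8990/(2)·0.9052^3·0.4249^1 = -0.772064
  k=1: (−1)^2·4.8990/(2)·0.9052^1·0.4249^3 = +0.170097
d^2_{0,-1}(0.8777) = -0.772064 +0.170097 = -0.601968
|D^2_{0,-1}|² = |d^2_{0,-1}(β)|² = (-0.601968)² = 0.362365 (the z-rotation phases have unit modulus)

P=0.3624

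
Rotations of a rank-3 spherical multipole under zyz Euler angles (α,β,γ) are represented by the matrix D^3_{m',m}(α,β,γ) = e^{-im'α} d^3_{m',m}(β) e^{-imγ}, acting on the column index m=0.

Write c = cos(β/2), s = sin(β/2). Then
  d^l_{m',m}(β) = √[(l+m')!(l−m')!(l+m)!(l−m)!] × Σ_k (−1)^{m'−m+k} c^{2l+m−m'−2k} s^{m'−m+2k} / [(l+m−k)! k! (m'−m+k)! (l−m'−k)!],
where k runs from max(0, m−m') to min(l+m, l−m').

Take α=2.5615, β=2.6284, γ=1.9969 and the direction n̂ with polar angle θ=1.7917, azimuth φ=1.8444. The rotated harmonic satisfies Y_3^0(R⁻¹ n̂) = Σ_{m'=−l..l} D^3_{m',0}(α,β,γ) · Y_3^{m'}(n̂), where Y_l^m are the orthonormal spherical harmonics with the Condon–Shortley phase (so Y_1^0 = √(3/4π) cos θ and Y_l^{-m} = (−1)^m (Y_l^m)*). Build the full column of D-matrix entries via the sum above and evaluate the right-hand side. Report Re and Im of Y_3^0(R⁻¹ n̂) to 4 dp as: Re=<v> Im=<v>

Re=-0.3042 Im=0.0000

Need the full column D^3_{m',0} for m'=−3..3 at α=2.5615, β=2.6284, γ=1.9969.
cos(β/2)=0.253790, sin(β/2)=0.967259
d^3_{-3,0}: single k=3 term ⇒ +0.066156;  D = +0.011159+0.065208i
d^3_{-2,0}: k∈[2..3] ⇒ +0.021259 -0.308802 = -0.287543;  D = -0.114779+0.263642i
d^3_{-1,0}: k∈[1..3] ⇒ +0.003528 -0.153732 +0.744354 = +0.594150;  D = -0.496954+0.325655i
d^3_{0,0}: k∈[0..3] ⇒ +0.000267 -0.034932 +0.507414 -0.818951 = -0.346201;  D = -0.346201+0.000000i
d^3_{1,0}: k∈[0..2] ⇒ -0.003528 +0.153732 -0.744354 = -0.594150;  D = +0.496954+0.325655i
d^3_{2,0}: k∈[0..1] ⇒ +0.021259 -0.308802 = -0.287543;  D = -0.114779-0.263642i
d^3_{3,0}: single k=0 term ⇒ -0.066156;  D = -0.011159+0.065208i
Y_3^{m'}(θ=1.7917,φ=1.8444) and Σ D·Y over m':
  (+0.0112+0.0652i)·(+0.2836+0.2642i)  (-0.1148+0.2636i)·(+0.1820-0.1109i)  (-0.4970+0.3257i)·(+0.0647+0.2307i)  (-0.3462+0.0000i)·(+0.2257+0.0000i)  (+0.4970+0.3257i)·(-0.0647+0.2307i)  (-0.1148-0.2636i)·(+0.1820+0.1109i)  (-0.0112+0.0652i)·(-0.2836+0.2642i)
Y_3^0(R⁻¹ n̂) = -0.304181+0.000000i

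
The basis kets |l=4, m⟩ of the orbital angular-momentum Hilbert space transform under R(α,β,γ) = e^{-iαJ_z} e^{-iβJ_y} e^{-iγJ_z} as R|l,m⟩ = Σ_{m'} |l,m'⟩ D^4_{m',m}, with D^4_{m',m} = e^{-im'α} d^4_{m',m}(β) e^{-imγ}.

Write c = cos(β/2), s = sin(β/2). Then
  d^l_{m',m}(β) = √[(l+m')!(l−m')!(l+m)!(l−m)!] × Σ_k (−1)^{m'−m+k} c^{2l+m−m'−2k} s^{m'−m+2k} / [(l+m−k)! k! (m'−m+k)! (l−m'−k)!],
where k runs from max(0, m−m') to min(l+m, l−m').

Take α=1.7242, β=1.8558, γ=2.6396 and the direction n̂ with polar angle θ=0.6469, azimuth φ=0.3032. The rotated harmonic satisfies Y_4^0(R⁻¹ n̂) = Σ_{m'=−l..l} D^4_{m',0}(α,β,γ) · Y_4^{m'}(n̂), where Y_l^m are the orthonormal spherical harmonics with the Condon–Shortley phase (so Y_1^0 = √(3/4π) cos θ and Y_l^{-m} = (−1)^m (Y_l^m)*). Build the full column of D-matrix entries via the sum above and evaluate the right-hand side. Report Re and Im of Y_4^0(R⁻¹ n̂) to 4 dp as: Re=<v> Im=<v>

Need the full column D^4_{m',0} for m'=−4..4 at α=1.7242, β=1.8558, γ=2.6396.
cos(β/2)=0.599516, sin(β/2)=0.800363
d^4_{-4,0}: single k=4 term ⇒ +0.443506;  D = +0.362598+0.255383i
d^4_{-3,0}: k∈[3..4] ⇒ +0.469817 -0.837338 = -0.367521;  D = -0.163230+0.329284i
d^4_{-2,0}: k∈[2..4] ⇒ +0.282163 -1.341037 +0.896281 = -0.162593;  D = +0.155001+0.049106i
d^4_{-1,0}: k∈[1..4] ⇒ +0.099634 -1.065445 +1.898904 -0.564058 = +0.369035;  D = -0.056390+0.364701i
d^4_{0,0}: k∈[0..4] ⇒ +0.016688 -0.475881 +1.908329 -1.511620 +0.168382 = +0.105897;  D = +0.105897+0.000000i
d^4_{1,0}: k∈[0..3] ⇒ -0.099634 +1.065445 -1.898904 +0.564058 = -0.369035;  D = +0.056390+0.364701i
d^4_{2,0}: k∈[0..2] ⇒ +0.282163 -1.341037 +0.896281 = -0.162593;  D = +0.155001-0.049106i
d^4_{3,0}: k∈[0..1] ⇒ -0.469817 +0.837338 = +0.367521;  D = +0.163230+0.329284i
d^4_{4,0}: single k=0 term ⇒ +0.443506;  D = +0.362598-0.255383i
Y_4^{m'}(θ=0.6469,φ=0.3032) and Σ D·Y over m':
  (+0.3626+0.2554i)·(+0.0205-0.0547i)  (-0.1632+0.3293i)·(+0.1343-0.1726i)  (+0.1550+0.0491i)·(+0.3452-0.2394i)  (-0.0564+0.3647i)·(+0.3164-0.0990i)  (+0.1059+0.0000i)·(-0.2023+0.0000i)  (+0.0564+0.3647i)·(-0.3164-0.0990i)  (+0.1550-0.0491i)·(+0.3452+0.2394i)  (+0.1632+0.3293i)·(-0.1343-0.1726i)  (+0.3626-0.2554i)·(+0.0205+0.0547i)
Y_4^0(R⁻¹ n̂) = +0.258233-0.000000i

Re=0.2582 Im=0.0000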